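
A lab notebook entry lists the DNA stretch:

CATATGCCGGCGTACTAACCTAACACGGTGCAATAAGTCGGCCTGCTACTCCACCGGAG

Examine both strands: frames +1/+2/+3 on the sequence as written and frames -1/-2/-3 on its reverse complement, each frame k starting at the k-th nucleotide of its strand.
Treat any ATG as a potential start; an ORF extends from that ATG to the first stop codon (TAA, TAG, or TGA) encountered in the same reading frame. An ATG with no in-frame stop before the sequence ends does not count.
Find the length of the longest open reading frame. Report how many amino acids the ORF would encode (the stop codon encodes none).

4

Reverse complement (5'→3'): CTCCGGTGGAGTAGCAGGCCGACTTATTGCACCGTGTTAGGTTAGTACGCCGGCATATG
Frame +1: CAT ATG CCG GCG TAC TAA CCT AAC ACG GTG CAA TAA GTC GGC CTG CTA CTC CAC CGG — ATG at 4, stop TAA at 16 → 15 nt.
Frame +2: ATA TGC CGG CGT ACT AAC CTA ACA CGG TGC AAT AAG TCG GCC TGC TAC TCC ACC GGA — no ATG→stop ORF.
Frame +3: TAT GCC GGC GTA CTA ACC TAA CAC GGT GCA ATA AGT CGG CCT GCT ACT CCA CCG GAG — no ATG→stop ORF.
Frame -1: CTC CGG TGG AGT AGC AGG CCG ACT TAT TGC ACC GTG TTA GGT TAG TAC GCC GGC ATA — no ATG→stop ORF.
Frame -2: TCC GGT GGA GTA GCA GGC CGA CTT ATT GCA CCG TGT TAG GTT AGT ACG CCG GCA TAT — no ATG→stop ORF.
Frame -3: CCG GTG GAG TAG CAG GCC GAC TTA TTG CAC CGT GTT AGG TTA GTA CGC CGG CAT ATG — no ATG→stop ORF.
Longest: frame +1, positions 4–18, 15 nt = 5 codons = 4 aa. → 4 amino acids.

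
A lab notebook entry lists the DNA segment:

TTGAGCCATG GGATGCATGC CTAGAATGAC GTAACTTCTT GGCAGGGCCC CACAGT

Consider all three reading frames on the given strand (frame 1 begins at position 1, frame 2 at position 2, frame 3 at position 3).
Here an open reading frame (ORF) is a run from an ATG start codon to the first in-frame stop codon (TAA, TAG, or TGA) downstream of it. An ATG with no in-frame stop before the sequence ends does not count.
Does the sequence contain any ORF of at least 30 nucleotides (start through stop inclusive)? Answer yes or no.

no

Frame 1: TTG AGC CAT GGG ATG CAT GCC TAG AAT GAC GTA ACT TCT TGG CAG GGC CCC ACA — ATG at 13, stop TAG at 22 → 12 nt.
Frame 2: TGA GCC ATG GGA TGC ATG CCT AGA ATG ACG TAA CTT CTT GGC AGG GCC CCA CAG — ATG at 8, stop TAA at 32 → 27 nt; ATG at 17, stop TAA at 32 → 18 nt; ATG at 26, stop TAA at 32 → 9 nt.
Frame 3: GAG CCA TGG GAT GCA TGC CTA GAA TGA CGT AAC TTC TTG GCA GGG CCC CAC AGT — no ATG→stop ORF.
Largest ORF found is 27 nucleotides < 30, so no.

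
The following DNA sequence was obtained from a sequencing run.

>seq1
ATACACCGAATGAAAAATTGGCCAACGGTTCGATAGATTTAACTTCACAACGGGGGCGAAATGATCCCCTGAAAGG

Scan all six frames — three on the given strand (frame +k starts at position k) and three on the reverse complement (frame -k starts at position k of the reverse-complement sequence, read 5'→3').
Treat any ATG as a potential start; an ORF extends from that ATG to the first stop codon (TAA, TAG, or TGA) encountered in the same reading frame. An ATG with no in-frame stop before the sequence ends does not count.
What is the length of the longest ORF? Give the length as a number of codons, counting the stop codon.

9

Reverse complement (5'→3'): CCTTTCAGGGGATCATTTCGCCCCCGTTGTGAAGTTAAATCTATCGAACCGTTGGCCAATTTTTCATTCGGTGTAT
Frame +1: ATA CAC CGA ATG AAA AAT TGG CCA ACG GTT CGA TAG ATT TAA CTT CAC AAC GGG GGC GAA ATG ATC CCC TGA AAG — ATG at 10, stop TAG at 34 → 27 nt; ATG at 61, stop TGA at 70 → 12 nt.
Frame +2: TAC ACC GAA TGA AAA ATT GGC CAA CGG TTC GAT AGA TTT AAC TTC ACA ACG GGG GCG AAA TGA TCC CCT GAA AGG — no ATG→stop ORF.
Frame +3: ACA CCG AAT GAA AAA TTG GCC AAC GGT TCG ATA GAT TTA ACT TCA CAA CGG GGG CGA AAT GAT CCC CTG AAA — no ATG→stop ORF.
Frame -1: CCT TTC AGG GGA TCA TTT CGC CCC CGT TGT GAA GTT AAA TCT ATC GAA CCG TTG GCC AAT TTT TCA TTC GGT GTA — no ATG→stop ORF.
Frame -2: CTT TCA GGG GAT CAT TTC GCC CCC GTT GTG AAG TTA AAT CTA TCG AAC CGT TGG CCA ATT TTT CAT TCG GTG TAT — no ATG→stop ORF.
Frame -3: TTT CAG GGG ATC ATT TCG CCC CCG TTG TGA AGT TAA ATC TAT CGA ACC GTT GGC CAA TTT TTC ATT CGG TGT — no ATG→stop ORF.
Longest: frame +1, positions 10–36, 27 nt = 9 codons = 8 aa. → 9 codons.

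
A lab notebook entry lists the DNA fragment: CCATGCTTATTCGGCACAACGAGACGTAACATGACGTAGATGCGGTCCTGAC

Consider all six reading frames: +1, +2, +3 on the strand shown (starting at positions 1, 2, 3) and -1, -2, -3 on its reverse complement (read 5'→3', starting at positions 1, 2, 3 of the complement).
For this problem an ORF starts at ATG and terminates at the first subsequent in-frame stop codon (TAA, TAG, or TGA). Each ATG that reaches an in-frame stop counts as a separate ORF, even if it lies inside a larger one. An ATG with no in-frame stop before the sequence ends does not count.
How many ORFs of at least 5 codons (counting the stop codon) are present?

1

Reverse complement (5'→3'): GTCAGGACCGCATCTACGTCATGTTACGTCTCGTTGTGCCGAATAAGCATGG
Frame +1: CCA TGC TTA TTC GGC ACA ACG AGA CGT AAC ATG ACG TAG ATG CGG TCC TGA — ATG at 31, stop TAG at 37 → 9 nt; ATG at 40, stop TGA at 49 → 12 nt.
Frame +2: CAT GCT TAT TCG GCA CAA CGA GAC GTA ACA TGA CGT AGA TGC GGT CCT GAC — no ATG→stop ORF.
Frame +3: ATG CTT ATT CGG CAC AAC GAG ACG TAA CAT GAC GTA GAT GCG GTC CTG — ATG at 3, stop TAA at 27 → 27 nt.
Frame -1: GTC AGG ACC GCA TCT ACG TCA TGT TAC GTC TCG TTG TGC CGA ATA AGC ATG — no ATG→stop ORF.
Frame -2: TCA GGA CCG CAT CTA CGT CAT GTT ACG TCT CGT TGT GCC GAA TAA GCA TGG — no ATG→stop ORF.
Frame -3: CAG GAC CGC ATC TAC GTC ATG TTA CGT CTC GTT GTG CCG AAT AAG CAT — no ATG→stop ORF.
ORFs ≥ 5 codons: frame +3 3–29 (9 codons). Count = 1.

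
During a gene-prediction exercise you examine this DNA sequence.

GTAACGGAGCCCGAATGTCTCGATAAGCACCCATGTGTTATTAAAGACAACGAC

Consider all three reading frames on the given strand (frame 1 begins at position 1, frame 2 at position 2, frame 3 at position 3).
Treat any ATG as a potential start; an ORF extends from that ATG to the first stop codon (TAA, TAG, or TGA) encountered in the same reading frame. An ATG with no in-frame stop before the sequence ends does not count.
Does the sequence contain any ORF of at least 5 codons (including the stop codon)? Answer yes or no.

Frame 1: GTA ACG GAG CCC GAA TGT CTC GAT AAG CAC CCA TGT GTT ATT AAA GAC AAC GAC — no ATG→stop ORF.
Frame 2: TAA CGG AGC CCG AAT GTC TCG ATA AGC ACC CAT GTG TTA TTA AAG ACA ACG — no ATG→stop ORF.
Frame 3: AAC GGA GCC CGA ATG TCT CGA TAA GCA CCC ATG TGT TAT TAA AGA CAA CGA — ATG at 15, stop TAA at 24 → 12 nt; ATG at 33, stop TAA at 42 → 12 nt.
Largest ORF found is 4 codons < 5, so no.

no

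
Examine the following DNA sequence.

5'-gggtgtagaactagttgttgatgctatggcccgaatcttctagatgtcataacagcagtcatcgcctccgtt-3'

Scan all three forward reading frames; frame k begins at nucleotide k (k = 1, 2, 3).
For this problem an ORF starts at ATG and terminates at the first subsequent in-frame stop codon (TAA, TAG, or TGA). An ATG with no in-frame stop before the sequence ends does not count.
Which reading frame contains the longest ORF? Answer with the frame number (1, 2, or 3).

2

Frame 1: GGG TGT AGA ACT AGT TGT TGA TGC TAT GGC CCG AAT CTT CTA GAT GTC ATA ACA GCA GTC ATC GCC TCC GTT — no ATG→stop ORF.
Frame 2: GGT GTA GAA CTA GTT GTT GAT GCT ATG GCC CGA ATC TTC TAG ATG TCA TAA CAG CAG TCA TCG CCT CCG — ATG at 26, stop TAG at 41 → 18 nt; ATG at 44, stop TAA at 50 → 9 nt.
Frame 3: GTG TAG AAC TAG TTG TTG ATG CTA TGG CCC GAA TCT TCT AGA TGT CAT AAC AGC AGT CAT CGC CTC CGT — no ATG→stop ORF.
Longest ORF is 18 nt in frame 2 (positions 26–43).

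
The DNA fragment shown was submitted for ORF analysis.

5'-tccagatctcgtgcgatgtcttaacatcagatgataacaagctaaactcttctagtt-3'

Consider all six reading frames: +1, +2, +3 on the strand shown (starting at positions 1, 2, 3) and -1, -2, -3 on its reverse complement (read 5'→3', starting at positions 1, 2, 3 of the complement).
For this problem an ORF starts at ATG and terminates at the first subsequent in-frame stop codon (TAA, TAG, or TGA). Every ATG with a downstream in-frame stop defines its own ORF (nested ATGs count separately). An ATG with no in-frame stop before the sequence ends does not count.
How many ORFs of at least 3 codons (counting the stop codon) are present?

Reverse complement (5'→3'): AACTAGAAGAGTTTAGCTTGTTATCATCTGATGTTAAGACATCGCACGAGATCTGGA
Frame +1: TCC AGA TCT CGT GCG ATG TCT TAA CAT CAG ATG ATA ACA AGC TAA ACT CTT CTA GTT — ATG at 16, stop TAA at 22 → 9 nt; ATG at 31, stop TAA at 43 → 15 nt.
Frame +2: CCA GAT CTC GTG CGA TGT CTT AAC ATC AGA TGA TAA CAA GCT AAA CTC TTC TAG — no ATG→stop ORF.
Frame +3: CAG ATC TCG TGC GAT GTC TTA ACA TCA GAT GAT AAC AAG CTA AAC TCT TCT AGT — no ATG→stop ORF.
Frame -1: AAC TAG AAG AGT TTA GCT TGT TAT CAT CTG ATG TTA AGA CAT CGC ACG AGA TCT GGA — no ATG→stop ORF.
Frame -2: ACT AGA AGA GTT TAG CTT GTT ATC ATC TGA TGT TAA GAC ATC GCA CGA GAT CTG — no ATG→stop ORF.
Frame -3: CTA GAA GAG TTT AGC TTG TTA TCA TCT GAT GTT AAG ACA TCG CAC GAG ATC TGG — no ATG→stop ORF.
ORFs ≥ 3 codons: frame +1 16–24 (3 codons), frame +1 31–45 (5 codons). Count = 2.

2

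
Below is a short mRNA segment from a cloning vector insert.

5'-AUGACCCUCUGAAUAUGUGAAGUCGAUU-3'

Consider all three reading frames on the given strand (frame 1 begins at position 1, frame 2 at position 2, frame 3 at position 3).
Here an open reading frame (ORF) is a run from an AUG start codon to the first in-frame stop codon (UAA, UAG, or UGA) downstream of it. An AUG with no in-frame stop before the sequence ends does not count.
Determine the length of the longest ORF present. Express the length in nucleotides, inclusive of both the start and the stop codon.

12

Frame 1: AUG ACC CUC UGA AUA UGU GAA GUC GAU — AUG at 1, stop UGA at 10 → 12 nt.
Frame 2: UGA CCC UCU GAA UAU GUG AAG UCG AUU — no AUG→stop ORF.
Frame 3: GAC CCU CUG AAU AUG UGA AGU CGA — AUG at 15, stop UGA at 18 → 6 nt.
Longest: frame 1, positions 1–12, 12 nt = 4 codons = 3 aa. → 12 nucleotides.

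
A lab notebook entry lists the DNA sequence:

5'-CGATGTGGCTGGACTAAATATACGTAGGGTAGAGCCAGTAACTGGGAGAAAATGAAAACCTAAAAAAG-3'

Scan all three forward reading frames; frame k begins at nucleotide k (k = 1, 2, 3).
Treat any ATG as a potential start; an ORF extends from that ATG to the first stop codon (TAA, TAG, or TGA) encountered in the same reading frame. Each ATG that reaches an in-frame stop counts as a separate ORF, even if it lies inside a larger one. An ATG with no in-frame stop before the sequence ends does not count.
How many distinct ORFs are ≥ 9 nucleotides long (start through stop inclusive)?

2

Frame 1: CGA TGT GGC TGG ACT AAA TAT ACG TAG GGT AGA GCC AGT AAC TGG GAG AAA ATG AAA ACC TAA AAA — ATG at 52, stop TAA at 61 → 12 nt.
Frame 2: GAT GTG GCT GGA CTA AAT ATA CGT AGG GTA GAG CCA GTA ACT GGG AGA AAA TGA AAA CCT AAA AAA — no ATG→stop ORF.
Frame 3: ATG TGG CTG GAC TAA ATA TAC GTA GGG TAG AGC CAG TAA CTG GGA GAA AAT GAA AAC CTA AAA AAG — ATG at 3, stop TAA at 15 → 15 nt.
ORFs ≥ 9 nucleotides: frame 1 52–63 (12 nucleotides), frame 3 3–17 (15 nucleotides). Count = 2.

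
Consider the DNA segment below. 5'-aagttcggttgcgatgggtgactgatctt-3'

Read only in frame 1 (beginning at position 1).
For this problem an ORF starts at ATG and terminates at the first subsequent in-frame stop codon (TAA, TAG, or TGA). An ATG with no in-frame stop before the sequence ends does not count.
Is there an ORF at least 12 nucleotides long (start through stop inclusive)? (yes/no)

Frame 1: AAG TTC GGT TGC GAT GGG TGA CTG ATC — no ATG→stop ORF.
Largest ORF found is 0 nucleotides < 12, so no.

no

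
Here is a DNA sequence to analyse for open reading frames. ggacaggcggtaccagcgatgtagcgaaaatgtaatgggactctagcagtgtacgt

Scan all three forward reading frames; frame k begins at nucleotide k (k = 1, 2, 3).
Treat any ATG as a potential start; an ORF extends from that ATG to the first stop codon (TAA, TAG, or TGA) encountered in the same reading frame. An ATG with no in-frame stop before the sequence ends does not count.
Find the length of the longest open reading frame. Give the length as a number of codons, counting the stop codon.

4

Frame 1: GGA CAG GCG GTA CCA GCG ATG TAG CGA AAA TGT AAT GGG ACT CTA GCA GTG TAC — ATG at 19, stop TAG at 22 → 6 nt.
Frame 2: GAC AGG CGG TAC CAG CGA TGT AGC GAA AAT GTA ATG GGA CTC TAG CAG TGT ACG — ATG at 35, stop TAG at 44 → 12 nt.
Frame 3: ACA GGC GGT ACC AGC GAT GTA GCG AAA ATG TAA TGG GAC TCT AGC AGT GTA CGT — ATG at 30, stop TAA at 33 → 6 nt.
Longest: frame 2, positions 35–46, 12 nt = 4 codons = 3 aa. → 4 codons.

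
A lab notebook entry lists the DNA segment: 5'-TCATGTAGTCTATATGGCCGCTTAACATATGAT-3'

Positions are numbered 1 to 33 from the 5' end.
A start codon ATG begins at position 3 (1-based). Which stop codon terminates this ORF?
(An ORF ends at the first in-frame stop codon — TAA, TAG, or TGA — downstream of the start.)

TAG

Codons from position 3: ATG (3–5), TAG (6–8).
The first in-frame stop codon is TAG.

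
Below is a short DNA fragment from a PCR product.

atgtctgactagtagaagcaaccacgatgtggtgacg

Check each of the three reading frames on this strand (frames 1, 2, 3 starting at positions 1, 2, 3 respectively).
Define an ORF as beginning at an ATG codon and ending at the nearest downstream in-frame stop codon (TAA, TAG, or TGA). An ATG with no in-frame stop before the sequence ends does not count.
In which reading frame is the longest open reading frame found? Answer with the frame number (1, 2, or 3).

1

Frame 1: ATG TCT GAC TAG TAG AAG CAA CCA CGA TGT GGT GAC — ATG at 1, stop TAG at 10 → 12 nt.
Frame 2: TGT CTG ACT AGT AGA AGC AAC CAC GAT GTG GTG ACG — no ATG→stop ORF.
Frame 3: GTC TGA CTA GTA GAA GCA ACC ACG ATG TGG TGA — ATG at 27, stop TGA at 33 → 9 nt.
Longest ORF is 12 nt in frame 1 (positions 1–12).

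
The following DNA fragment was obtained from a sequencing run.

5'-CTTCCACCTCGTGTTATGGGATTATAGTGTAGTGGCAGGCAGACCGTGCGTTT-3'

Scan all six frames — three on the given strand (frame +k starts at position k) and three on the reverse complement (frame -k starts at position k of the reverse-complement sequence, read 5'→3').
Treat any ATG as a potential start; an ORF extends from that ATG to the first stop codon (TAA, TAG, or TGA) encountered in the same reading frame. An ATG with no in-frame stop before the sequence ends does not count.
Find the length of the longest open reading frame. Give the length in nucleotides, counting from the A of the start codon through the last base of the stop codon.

Reverse complement (5'→3'): AAACGCACGGTCTGCCTGCCACTACACTATAATCCCATAACACGAGGTGGAAG
Frame +1: CTT CCA CCT CGT GTT ATG GGA TTA TAG TGT AGT GGC AGG CAG ACC GTG CGT — ATG at 16, stop TAG at 25 → 12 nt.
Frame +2: TTC CAC CTC GTG TTA TGG GAT TAT AGT GTA GTG GCA GGC AGA CCG TGC GTT — no ATG→stop ORF.
Frame +3: TCC ACC TCG TGT TAT GGG ATT ATA GTG TAG TGG CAG GCA GAC CGT GCG TTT — no ATG→stop ORF.
Frame -1: AAA CGC ACG GTC TGC CTG CCA CTA CAC TAT AAT CCC ATA ACA CGA GGT GGA — no ATG→stop ORF.
Frame -2: AAC GCA CGG TCT GCC TGC CAC TAC ACT ATA ATC CCA TAA CAC GAG GTG GAA — no ATG→stop ORF.
Frame -3: ACG CAC GGT CTG CCT GCC ACT ACA CTA TAA TCC CAT AAC ACG AGG TGG AAG — no ATG→stop ORF.
Longest: frame +1, positions 16–27, 12 nt = 4 codons = 3 aa. → 12 nucleotides.

12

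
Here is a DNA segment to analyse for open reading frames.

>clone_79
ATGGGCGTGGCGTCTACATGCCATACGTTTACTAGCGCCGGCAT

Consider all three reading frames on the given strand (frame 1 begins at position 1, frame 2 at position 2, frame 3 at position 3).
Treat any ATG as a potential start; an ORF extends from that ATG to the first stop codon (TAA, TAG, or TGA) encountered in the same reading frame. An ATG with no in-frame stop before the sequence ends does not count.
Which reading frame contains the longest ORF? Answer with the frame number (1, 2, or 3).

3

Frame 1: ATG GGC GTG GCG TCT ACA TGC CAT ACG TTT ACT AGC GCC GGC — no ATG→stop ORF.
Frame 2: TGG GCG TGG CGT CTA CAT GCC ATA CGT TTA CTA GCG CCG GCA — no ATG→stop ORF.
Frame 3: GGG CGT GGC GTC TAC ATG CCA TAC GTT TAC TAG CGC CGG CAT — ATG at 18, stop TAG at 33 → 18 nt.
Longest ORF is 18 nt in frame 3 (positions 18–35).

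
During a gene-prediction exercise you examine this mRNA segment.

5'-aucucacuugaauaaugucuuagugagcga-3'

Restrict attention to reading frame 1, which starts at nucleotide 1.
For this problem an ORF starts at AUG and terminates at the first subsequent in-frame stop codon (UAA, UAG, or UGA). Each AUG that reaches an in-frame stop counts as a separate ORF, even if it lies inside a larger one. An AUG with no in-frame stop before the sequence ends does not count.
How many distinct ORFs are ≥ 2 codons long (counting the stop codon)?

0

Frame 1: AUC UCA CUU GAA UAA UGU CUU AGU GAG CGA — no AUG→stop ORF.
No ORF reaches 2 codons. Count = 0.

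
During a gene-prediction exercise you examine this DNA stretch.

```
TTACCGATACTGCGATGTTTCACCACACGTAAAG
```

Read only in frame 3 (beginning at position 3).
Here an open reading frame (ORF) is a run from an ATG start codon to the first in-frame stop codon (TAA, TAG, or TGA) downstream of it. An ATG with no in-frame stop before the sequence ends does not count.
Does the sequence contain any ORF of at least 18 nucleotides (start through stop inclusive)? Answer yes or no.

Frame 3: ACC GAT ACT GCG ATG TTT CAC CAC ACG TAA — ATG at 15, stop TAA at 30 → 18 nt.
Frame 3 has an ORF of 18 nucleotides (positions 15–32) ≥ 18, so yes.

yes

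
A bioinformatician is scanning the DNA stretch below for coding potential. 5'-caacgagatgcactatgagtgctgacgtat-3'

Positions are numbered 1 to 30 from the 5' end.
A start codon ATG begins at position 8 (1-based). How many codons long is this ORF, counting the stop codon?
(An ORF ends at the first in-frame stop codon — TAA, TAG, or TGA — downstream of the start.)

Codons from position 8: ATG (8–10), CAC (11–13), TAT (14–16), GAG (17–19), TGC (20–22), TGA (23–25).
TGA is the first in-frame stop; that's 6 codons including the stop.

6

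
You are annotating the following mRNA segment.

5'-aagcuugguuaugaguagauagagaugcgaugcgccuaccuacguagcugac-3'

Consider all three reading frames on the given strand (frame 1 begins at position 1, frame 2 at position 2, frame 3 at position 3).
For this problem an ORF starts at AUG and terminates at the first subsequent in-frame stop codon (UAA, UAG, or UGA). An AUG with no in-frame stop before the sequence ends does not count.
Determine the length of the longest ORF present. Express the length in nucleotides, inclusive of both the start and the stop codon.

Frame 1: AAG CUU GGU UAU GAG UAG AUA GAG AUG CGA UGC GCC UAC CUA CGU AGC UGA — AUG at 25, stop UGA at 49 → 27 nt.
Frame 2: AGC UUG GUU AUG AGU AGA UAG AGA UGC GAU GCG CCU ACC UAC GUA GCU GAC — AUG at 11, stop UAG at 20 → 12 nt.
Frame 3: GCU UGG UUA UGA GUA GAU AGA GAU GCG AUG CGC CUA CCU ACG UAG CUG — AUG at 30, stop UAG at 45 → 18 nt.
Longest: frame 1, positions 25–51, 27 nt = 9 codons = 8 aa. → 27 nucleotides.

27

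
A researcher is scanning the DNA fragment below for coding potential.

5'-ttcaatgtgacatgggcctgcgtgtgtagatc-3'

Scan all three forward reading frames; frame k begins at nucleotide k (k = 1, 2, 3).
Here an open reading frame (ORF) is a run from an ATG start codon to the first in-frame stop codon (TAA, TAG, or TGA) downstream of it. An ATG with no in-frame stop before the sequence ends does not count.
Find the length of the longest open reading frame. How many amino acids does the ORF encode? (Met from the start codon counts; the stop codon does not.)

Frame 1: TTC AAT GTG ACA TGG GCC TGC GTG TGT AGA — no ATG→stop ORF.
Frame 2: TCA ATG TGA CAT GGG CCT GCG TGT GTA GAT — ATG at 5, stop TGA at 8 → 6 nt.
Frame 3: CAA TGT GAC ATG GGC CTG CGT GTG TAG ATC — ATG at 12, stop TAG at 27 → 18 nt.
Longest: frame 3, positions 12–29, 18 nt = 6 codons = 5 aa. → 5 amino acids.

5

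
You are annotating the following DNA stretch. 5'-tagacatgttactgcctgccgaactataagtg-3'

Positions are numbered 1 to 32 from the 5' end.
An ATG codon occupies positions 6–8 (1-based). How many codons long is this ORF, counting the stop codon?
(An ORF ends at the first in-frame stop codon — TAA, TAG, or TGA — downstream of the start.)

Codons from position 6: ATG (6–8), TTA (9–11), CTG (12–14), CCT (15–17), GCC (18–20), GAA (21–23), CTA (24–26), TAA (27–29).
TAA is the first in-frame stop; that's 8 codons including the stop.

8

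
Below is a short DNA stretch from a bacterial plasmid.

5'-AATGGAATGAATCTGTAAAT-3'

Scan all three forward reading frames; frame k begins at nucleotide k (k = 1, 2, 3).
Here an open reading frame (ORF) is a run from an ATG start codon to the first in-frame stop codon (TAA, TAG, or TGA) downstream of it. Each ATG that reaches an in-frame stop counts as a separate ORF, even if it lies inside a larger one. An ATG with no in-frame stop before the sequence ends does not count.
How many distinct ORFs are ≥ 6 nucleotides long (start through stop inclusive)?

2

Frame 1: AAT GGA ATG AAT CTG TAA — ATG at 7, stop TAA at 16 → 12 nt.
Frame 2: ATG GAA TGA ATC TGT AAA — ATG at 2, stop TGA at 8 → 9 nt.
Frame 3: TGG AAT GAA TCT GTA AAT — no ATG→stop ORF.
ORFs ≥ 6 nucleotides: frame 1 7–18 (12 nucleotides), frame 2 2–10 (9 nucleotides). Count = 2.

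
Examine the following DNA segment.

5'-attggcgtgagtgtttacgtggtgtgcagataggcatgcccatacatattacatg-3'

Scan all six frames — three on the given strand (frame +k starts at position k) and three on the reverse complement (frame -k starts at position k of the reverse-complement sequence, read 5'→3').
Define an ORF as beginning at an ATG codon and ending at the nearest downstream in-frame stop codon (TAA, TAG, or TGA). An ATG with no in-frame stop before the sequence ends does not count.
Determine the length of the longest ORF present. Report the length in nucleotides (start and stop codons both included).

33

Reverse complement (5'→3'): CATGTAATATGTATGGGCATGCCTATCTGCACACCACGTAAACACTCACGCCAAT
Frame +1: ATT GGC GTG AGT GTT TAC GTG GTG TGC AGA TAG GCA TGC CCA TAC ATA TTA CAT — no ATG→stop ORF.
Frame +2: TTG GCG TGA GTG TTT ACG TGG TGT GCA GAT AGG CAT GCC CAT ACA TAT TAC ATG — no ATG→stop ORF.
Frame +3: TGG CGT GAG TGT TTA CGT GGT GTG CAG ATA GGC ATG CCC ATA CAT ATT ACA — no ATG→stop ORF.
Frame -1: CAT GTA ATA TGT ATG GGC ATG CCT ATC TGC ACA CCA CGT AAA CAC TCA CGC CAA — no ATG→stop ORF.
Frame -2: ATG TAA TAT GTA TGG GCA TGC CTA TCT GCA CAC CAC GTA AAC ACT CAC GCC AAT — ATG at 2, stop TAA at 5 → 6 nt.
Frame -3: TGT AAT ATG TAT GGG CAT GCC TAT CTG CAC ACC ACG TAA ACA CTC ACG CCA — ATG at 9, stop TAA at 39 → 33 nt.
Longest: frame -3, positions 9–41, 33 nt = 11 codons = 10 aa. → 33 nucleotides.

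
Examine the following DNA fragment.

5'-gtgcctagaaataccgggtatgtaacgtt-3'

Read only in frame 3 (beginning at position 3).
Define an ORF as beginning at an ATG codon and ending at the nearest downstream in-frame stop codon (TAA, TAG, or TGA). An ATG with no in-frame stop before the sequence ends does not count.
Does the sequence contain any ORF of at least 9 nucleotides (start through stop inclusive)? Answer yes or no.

Frame 3: GCC TAG AAA TAC CGG GTA TGT AAC GTT — no ATG→stop ORF.
Largest ORF found is 0 nucleotides < 9, so no.

no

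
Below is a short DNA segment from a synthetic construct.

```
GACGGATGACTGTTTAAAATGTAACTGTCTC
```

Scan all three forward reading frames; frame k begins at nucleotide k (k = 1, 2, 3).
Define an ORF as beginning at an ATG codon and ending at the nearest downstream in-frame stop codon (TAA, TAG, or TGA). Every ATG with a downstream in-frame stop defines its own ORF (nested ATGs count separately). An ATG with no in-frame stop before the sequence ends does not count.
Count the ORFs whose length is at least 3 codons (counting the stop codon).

Frame 1: GAC GGA TGA CTG TTT AAA ATG TAA CTG TCT — ATG at 19, stop TAA at 22 → 6 nt.
Frame 2: ACG GAT GAC TGT TTA AAA TGT AAC TGT CTC — no ATG→stop ORF.
Frame 3: CGG ATG ACT GTT TAA AAT GTA ACT GTC — ATG at 6, stop TAA at 15 → 12 nt.
ORFs ≥ 3 codons: frame 3 6–17 (4 codons). Count = 1.

1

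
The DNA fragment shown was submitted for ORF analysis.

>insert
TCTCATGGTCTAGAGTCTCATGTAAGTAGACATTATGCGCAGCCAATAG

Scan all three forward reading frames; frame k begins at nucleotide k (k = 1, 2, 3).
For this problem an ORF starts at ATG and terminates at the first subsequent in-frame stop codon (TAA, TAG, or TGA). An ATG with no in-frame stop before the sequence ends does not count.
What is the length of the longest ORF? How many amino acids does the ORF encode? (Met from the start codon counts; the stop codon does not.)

Frame 1: TCT CAT GGT CTA GAG TCT CAT GTA AGT AGA CAT TAT GCG CAG CCA ATA — no ATG→stop ORF.
Frame 2: CTC ATG GTC TAG AGT CTC ATG TAA GTA GAC ATT ATG CGC AGC CAA TAG — ATG at 5, stop TAG at 11 → 9 nt; ATG at 20, stop TAA at 23 → 6 nt; ATG at 35, stop TAG at 47 → 15 nt.
Frame 3: TCA TGG TCT AGA GTC TCA TGT AAG TAG ACA TTA TGC GCA GCC AAT — no ATG→stop ORF.
Longest: frame 2, positions 35–49, 15 nt = 5 codons = 4 aa. → 4 amino acids.

4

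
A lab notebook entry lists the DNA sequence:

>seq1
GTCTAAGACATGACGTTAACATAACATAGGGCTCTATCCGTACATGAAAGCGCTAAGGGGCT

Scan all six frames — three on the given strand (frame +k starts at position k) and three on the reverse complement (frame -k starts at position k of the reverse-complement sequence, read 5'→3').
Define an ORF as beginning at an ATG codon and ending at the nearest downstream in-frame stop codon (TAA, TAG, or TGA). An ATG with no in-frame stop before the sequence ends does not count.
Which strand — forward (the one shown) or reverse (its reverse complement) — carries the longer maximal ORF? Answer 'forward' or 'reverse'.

forward

Reverse complement (5'→3'): AGCCCCTTAGCGCTTTCATGTACGGATAGAGCCCTATGTTATGTTAACGTCATGTCTTAGAC
Frame +1: GTC TAA GAC ATG ACG TTA ACA TAA CAT AGG GCT CTA TCC GTA CAT GAA AGC GCT AAG GGG — ATG at 10, stop TAA at 22 → 15 nt.
Frame +2: TCT AAG ACA TGA CGT TAA CAT AAC ATA GGG CTC TAT CCG TAC ATG AAA GCG CTA AGG GGC — no ATG→stop ORF.
Frame +3: CTA AGA CAT GAC GTT AAC ATA ACA TAG GGC TCT ATC CGT ACA TGA AAG CGC TAA GGG GCT — no ATG→stop ORF.
Frame -1: AGC CCC TTA GCG CTT TCA TGT ACG GAT AGA GCC CTA TGT TAT GTT AAC GTC ATG TCT TAG — ATG at 52, stop TAG at 58 → 9 nt.
Frame -2: GCC CCT TAG CGC TTT CAT GTA CGG ATA GAG CCC TAT GTT ATG TTA ACG TCA TGT CTT AGA — no ATG→stop ORF.
Frame -3: CCC CTT AGC GCT TTC ATG TAC GGA TAG AGC CCT ATG TTA TGT TAA CGT CAT GTC TTA GAC — ATG at 18, stop TAG at 27 → 12 nt; ATG at 36, stop TAA at 45 → 12 nt.
Forward-strand max 15 nt; reverse-strand max 12 nt. The forward strand has the longer ORF.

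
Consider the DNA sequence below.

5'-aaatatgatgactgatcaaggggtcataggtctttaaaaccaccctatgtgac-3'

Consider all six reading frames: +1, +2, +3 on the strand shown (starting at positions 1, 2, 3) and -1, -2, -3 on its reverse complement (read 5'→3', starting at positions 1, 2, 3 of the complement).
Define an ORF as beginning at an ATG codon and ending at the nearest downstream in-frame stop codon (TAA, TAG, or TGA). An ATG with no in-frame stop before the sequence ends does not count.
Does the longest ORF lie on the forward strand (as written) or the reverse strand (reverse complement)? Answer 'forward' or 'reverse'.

forward

Reverse complement (5'→3'): GTCACATAGGGTGGTTTTAAAGACCTATGACCCCTTGATCAGTCATCATATTT
Frame +1: AAA TAT GAT GAC TGA TCA AGG GGT CAT AGG TCT TTA AAA CCA CCC TAT GTG — no ATG→stop ORF.
Frame +2: AAT ATG ATG ACT GAT CAA GGG GTC ATA GGT CTT TAA AAC CAC CCT ATG TGA — ATG at 5, stop TAA at 35 → 33 nt; ATG at 8, stop TAA at 35 → 30 nt; ATG at 47, stop TGA at 50 → 6 nt.
Frame +3: ATA TGA TGA CTG ATC AAG GGG TCA TAG GTC TTT AAA ACC ACC CTA TGT GAC — no ATG→stop ORF.
Frame -1: GTC ACA TAG GGT GGT TTT AAA GAC CTA TGA CCC CTT GAT CAG TCA TCA TAT — no ATG→stop ORF.
Frame -2: TCA CAT AGG GTG GTT TTA AAG ACC TAT GAC CCC TTG ATC AGT CAT CAT ATT — no ATG→stop ORF.
Frame -3: CAC ATA GGG TGG TTT TAA AGA CCT ATG ACC CCT TGA TCA GTC ATC ATA TTT — ATG at 27, stop TGA at 36 → 12 nt.
Forward-strand max 33 nt; reverse-strand max 12 nt. The forward strand has the longer ORF.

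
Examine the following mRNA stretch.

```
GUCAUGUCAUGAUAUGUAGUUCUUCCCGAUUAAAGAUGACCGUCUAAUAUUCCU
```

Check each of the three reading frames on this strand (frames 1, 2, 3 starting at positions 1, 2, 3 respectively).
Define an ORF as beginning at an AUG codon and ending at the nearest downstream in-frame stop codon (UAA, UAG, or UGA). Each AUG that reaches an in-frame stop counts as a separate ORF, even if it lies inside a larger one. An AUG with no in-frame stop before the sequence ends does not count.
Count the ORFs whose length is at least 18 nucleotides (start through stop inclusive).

Frame 1: GUC AUG UCA UGA UAU GUA GUU CUU CCC GAU UAA AGA UGA CCG UCU AAU AUU CCU — AUG at 4, stop UGA at 10 → 9 nt.
Frame 2: UCA UGU CAU GAU AUG UAG UUC UUC CCG AUU AAA GAU GAC CGU CUA AUA UUC — AUG at 14, stop UAG at 17 → 6 nt.
Frame 3: CAU GUC AUG AUA UGU AGU UCU UCC CGA UUA AAG AUG ACC GUC UAA UAU UCC — AUG at 9, stop UAA at 45 → 39 nt; AUG at 36, stop UAA at 45 → 12 nt.
ORFs ≥ 18 nucleotides: frame 3 9–47 (39 nucleotides). Count = 1.

1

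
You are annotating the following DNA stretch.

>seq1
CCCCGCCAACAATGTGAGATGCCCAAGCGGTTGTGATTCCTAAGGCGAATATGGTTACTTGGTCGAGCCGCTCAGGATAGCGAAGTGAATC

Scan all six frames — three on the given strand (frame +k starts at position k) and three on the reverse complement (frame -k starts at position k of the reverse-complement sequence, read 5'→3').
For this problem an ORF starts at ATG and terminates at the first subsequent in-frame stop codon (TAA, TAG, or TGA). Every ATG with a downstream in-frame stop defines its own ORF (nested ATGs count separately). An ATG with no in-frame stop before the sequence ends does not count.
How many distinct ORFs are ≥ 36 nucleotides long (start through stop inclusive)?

Reverse complement (5'→3'): GATTCACTTCGCTATCCTGAGCGGCTCGACCAAGTAACCATATTCGCCTTAGGAATCACAACCGCTTGGGCATCTCACATTGTTGGCGGGG
Frame +1: CCC CGC CAA CAA TGT GAG ATG CCC AAG CGG TTG TGA TTC CTA AGG CGA ATA TGG TTA CTT GGT CGA GCC GCT CAG GAT AGC GAA GTG AAT — ATG at 19, stop TGA at 34 → 18 nt.
Frame +2: CCC GCC AAC AAT GTG AGA TGC CCA AGC GGT TGT GAT TCC TAA GGC GAA TAT GGT TAC TTG GTC GAG CCG CTC AGG ATA GCG AAG TGA ATC — no ATG→stop ORF.
Frame +3: CCG CCA ACA ATG TGA GAT GCC CAA GCG GTT GTG ATT CCT AAG GCG AAT ATG GTT ACT TGG TCG AGC CGC TCA GGA TAG CGA AGT GAA — ATG at 12, stop TGA at 15 → 6 nt; ATG at 51, stop TAG at 78 → 30 nt.
Frame -1: GAT TCA CTT CGC TAT CCT GAG CGG CTC GAC CAA GTA ACC ATA TTC GCC TTA GGA ATC ACA ACC GCT TGG GCA TCT CAC ATT GTT GGC GGG — no ATG→stop ORF.
Frame -2: ATT CAC TTC GCT ATC CTG AGC GGC TCG ACC AAG TAA CCA TAT TCG CCT TAG GAA TCA CAA CCG CTT GGG CAT CTC ACA TTG TTG GCG GGG — no ATG→stop ORF.
Frame -3: TTC ACT TCG CTA TCC TGA GCG GCT CGA CCA AGT AAC CAT ATT CGC CTT AGG AAT CAC AAC CGC TTG GGC ATC TCA CAT TGT TGG CGG — no ATG→stop ORF.
No ORF reaches 36 nucleotides. Count = 0.

0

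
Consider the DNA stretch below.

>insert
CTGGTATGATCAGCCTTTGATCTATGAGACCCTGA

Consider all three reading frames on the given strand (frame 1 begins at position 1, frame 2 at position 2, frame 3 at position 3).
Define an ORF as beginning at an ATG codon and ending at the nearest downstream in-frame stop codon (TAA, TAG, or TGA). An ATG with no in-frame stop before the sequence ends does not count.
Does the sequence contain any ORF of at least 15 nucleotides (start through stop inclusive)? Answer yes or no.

yes

Frame 1: CTG GTA TGA TCA GCC TTT GAT CTA TGA GAC CCT — no ATG→stop ORF.
Frame 2: TGG TAT GAT CAG CCT TTG ATC TAT GAG ACC CTG — no ATG→stop ORF.
Frame 3: GGT ATG ATC AGC CTT TGA TCT ATG AGA CCC TGA — ATG at 6, stop TGA at 18 → 15 nt; ATG at 24, stop TGA at 33 → 12 nt.
Frame 3 has an ORF of 15 nucleotides (positions 6–20) ≥ 15, so yes.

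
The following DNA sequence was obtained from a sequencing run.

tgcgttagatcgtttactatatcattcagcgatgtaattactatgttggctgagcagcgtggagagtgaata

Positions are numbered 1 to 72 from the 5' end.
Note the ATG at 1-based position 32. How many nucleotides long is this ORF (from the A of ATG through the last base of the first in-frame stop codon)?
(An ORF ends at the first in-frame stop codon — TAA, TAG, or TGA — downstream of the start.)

Codons from position 32: ATG (32–34), TAA (35–37).
TAA is the first in-frame stop; ORF spans 32–37, 6 nucleotides.

6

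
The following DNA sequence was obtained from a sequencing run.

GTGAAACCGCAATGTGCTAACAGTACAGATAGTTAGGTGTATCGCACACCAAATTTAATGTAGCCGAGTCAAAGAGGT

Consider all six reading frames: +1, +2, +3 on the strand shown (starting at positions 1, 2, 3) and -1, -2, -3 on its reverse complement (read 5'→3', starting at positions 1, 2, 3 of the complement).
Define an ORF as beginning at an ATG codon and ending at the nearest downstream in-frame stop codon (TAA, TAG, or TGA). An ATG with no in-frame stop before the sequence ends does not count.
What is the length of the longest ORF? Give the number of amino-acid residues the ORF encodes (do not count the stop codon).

Reverse complement (5'→3'): ACCTCTTTGACTCGGCTACATTAAATTTGGTGTGCGATACACCTAACTATCTGTACTGTTAGCACATTGCGGTTTCAC
Frame +1: GTG AAA CCG CAA TGT GCT AAC AGT ACA GAT AGT TAG GTG TAT CGC ACA CCA AAT TTA ATG TAG CCG AGT CAA AGA GGT — ATG at 58, stop TAG at 61 → 6 nt.
Frame +2: TGA AAC CGC AAT GTG CTA ACA GTA CAG ATA GTT AGG TGT ATC GCA CAC CAA ATT TAA TGT AGC CGA GTC AAA GAG — no ATG→stop ORF.
Frame +3: GAA ACC GCA ATG TGC TAA CAG TAC AGA TAG TTA GGT GTA TCG CAC ACC AAA TTT AAT GTA GCC GAG TCA AAG AGG — ATG at 12, stop TAA at 18 → 9 nt.
Frame -1: ACC TCT TTG ACT CGG CTA CAT TAA ATT TGG TGT GCG ATA CAC CTA ACT ATC TGT ACT GTT AGC ACA TTG CGG TTT CAC — no ATG→stop ORF.
Frame -2: CCT CTT TGA CTC GGC TAC ATT AAA TTT GGT GTG CGA TAC ACC TAA CTA TCT GTA CTG TTA GCA CAT TGC GGT TTC — no ATG→stop ORF.
Frame -3: CTC TTT GAC TCG GCT ACA TTA AAT TTG GTG TGC GAT ACA CCT AAC TAT CTG TAC TGT TAG CAC ATT GCG GTT TCA — no ATG→stop ORF.
Longest: frame +3, positions 12–20, 9 nt = 3 codons = 2 aa. → 2 amino acids.

2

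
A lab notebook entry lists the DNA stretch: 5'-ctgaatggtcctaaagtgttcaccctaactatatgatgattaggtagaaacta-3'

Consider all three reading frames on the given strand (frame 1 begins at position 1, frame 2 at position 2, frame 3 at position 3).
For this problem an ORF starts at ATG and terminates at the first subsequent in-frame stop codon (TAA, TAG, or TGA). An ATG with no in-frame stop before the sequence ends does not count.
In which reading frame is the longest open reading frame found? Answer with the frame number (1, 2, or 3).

2

Frame 1: CTG AAT GGT CCT AAA GTG TTC ACC CTA ACT ATA TGA TGA TTA GGT AGA AAC — no ATG→stop ORF.
Frame 2: TGA ATG GTC CTA AAG TGT TCA CCC TAA CTA TAT GAT GAT TAG GTA GAA ACT — ATG at 5, stop TAA at 26 → 24 nt.
Frame 3: GAA TGG TCC TAA AGT GTT CAC CCT AAC TAT ATG ATG ATT AGG TAG AAA CTA — ATG at 33, stop TAG at 45 → 15 nt; ATG at 36, stop TAG at 45 → 12 nt.
Longest ORF is 24 nt in frame 2 (positions 5–28).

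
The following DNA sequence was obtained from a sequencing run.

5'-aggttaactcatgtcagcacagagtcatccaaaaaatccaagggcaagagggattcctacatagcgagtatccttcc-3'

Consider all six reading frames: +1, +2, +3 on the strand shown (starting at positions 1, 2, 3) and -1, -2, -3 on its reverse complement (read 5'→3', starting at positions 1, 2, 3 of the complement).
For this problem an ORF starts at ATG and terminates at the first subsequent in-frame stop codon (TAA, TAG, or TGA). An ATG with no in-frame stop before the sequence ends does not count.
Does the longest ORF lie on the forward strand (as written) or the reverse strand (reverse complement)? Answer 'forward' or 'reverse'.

forward

Reverse complement (5'→3'): GGAAGGATACTCGCTATGTAGGAATCCCTCTTGCCCTTGGATTTTTTGGATGACTCTGTGCTGACATGAGTTAACCT
Frame +1: AGG TTA ACT CAT GTC AGC ACA GAG TCA TCC AAA AAA TCC AAG GGC AAG AGG GAT TCC TAC ATA GCG AGT ATC CTT — no ATG→stop ORF.
Frame +2: GGT TAA CTC ATG TCA GCA CAG AGT CAT CCA AAA AAT CCA AGG GCA AGA GGG ATT CCT ACA TAG CGA GTA TCC TTC — ATG at 11, stop TAG at 62 → 54 nt.
Frame +3: GTT AAC TCA TGT CAG CAC AGA GTC ATC CAA AAA ATC CAA GGG CAA GAG GGA TTC CTA CAT AGC GAG TAT CCT TCC — no ATG→stop ORF.
Frame -1: GGA AGG ATA CTC GCT ATG TAG GAA TCC CTC TTG CCC TTG GAT TTT TTG GAT GAC TCT GTG CTG ACA TGA GTT AAC — ATG at 16, stop TAG at 19 → 6 nt.
Frame -2: GAA GGA TAC TCG CTA TGT AGG AAT CCC TCT TGC CCT TGG ATT TTT TGG ATG ACT CTG TGC TGA CAT GAG TTA ACC — ATG at 50, stop TGA at 62 → 15 nt.
Frame -3: AAG GAT ACT CGC TAT GTA GGA ATC CCT CTT GCC CTT GGA TTT TTT GGA TGA CTC TGT GCT GAC ATG AGT TAA CCT — ATG at 66, stop TAA at 72 → 9 nt.
Forward-strand max 54 nt; reverse-strand max 15 nt. The forward strand has the longer ORF.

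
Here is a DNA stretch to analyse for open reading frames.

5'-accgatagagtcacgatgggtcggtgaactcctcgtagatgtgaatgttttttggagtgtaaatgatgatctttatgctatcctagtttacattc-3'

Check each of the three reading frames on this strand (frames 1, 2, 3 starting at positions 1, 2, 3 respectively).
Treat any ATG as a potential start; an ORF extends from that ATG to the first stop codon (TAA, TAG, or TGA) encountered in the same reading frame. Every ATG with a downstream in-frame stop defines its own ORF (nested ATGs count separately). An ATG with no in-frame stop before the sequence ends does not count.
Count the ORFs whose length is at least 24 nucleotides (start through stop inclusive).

1

Frame 1: ACC GAT AGA GTC ACG ATG GGT CGG TGA ACT CCT CGT AGA TGT GAA TGT TTT TTG GAG TGT AAA TGA TGA TCT TTA TGC TAT CCT AGT TTA CAT — ATG at 16, stop TGA at 25 → 12 nt.
Frame 2: CCG ATA GAG TCA CGA TGG GTC GGT GAA CTC CTC GTA GAT GTG AAT GTT TTT TGG AGT GTA AAT GAT GAT CTT TAT GCT ATC CTA GTT TAC ATT — no ATG→stop ORF.
Frame 3: CGA TAG AGT CAC GAT GGG TCG GTG AAC TCC TCG TAG ATG TGA ATG TTT TTT GGA GTG TAA ATG ATG ATC TTT ATG CTA TCC TAG TTT ACA TTC — ATG at 39, stop TGA at 42 → 6 nt; ATG at 45, stop TAA at 60 → 18 nt; ATG at 63, stop TAG at 84 → 24 nt; ATG at 66, stop TAG at 84 → 21 nt; ATG at 75, stop TAG at 84 → 12 nt.
ORFs ≥ 24 nucleotides: frame 3 63–86 (24 nucleotides). Count = 1.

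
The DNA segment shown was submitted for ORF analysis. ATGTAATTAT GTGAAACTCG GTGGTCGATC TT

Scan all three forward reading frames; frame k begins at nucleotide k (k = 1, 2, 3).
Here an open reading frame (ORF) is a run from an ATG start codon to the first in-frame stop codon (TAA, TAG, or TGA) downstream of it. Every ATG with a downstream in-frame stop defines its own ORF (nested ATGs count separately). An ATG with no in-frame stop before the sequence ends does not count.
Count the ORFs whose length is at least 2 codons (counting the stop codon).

2

Frame 1: ATG TAA TTA TGT GAA ACT CGG TGG TCG ATC — ATG at 1, stop TAA at 4 → 6 nt.
Frame 2: TGT AAT TAT GTG AAA CTC GGT GGT CGA TCT — no ATG→stop ORF.
Frame 3: GTA ATT ATG TGA AAC TCG GTG GTC GAT CTT — ATG at 9, stop TGA at 12 → 6 nt.
ORFs ≥ 2 codons: frame 1 1–6 (2 codons), frame 3 9–14 (2 codons). Count = 2.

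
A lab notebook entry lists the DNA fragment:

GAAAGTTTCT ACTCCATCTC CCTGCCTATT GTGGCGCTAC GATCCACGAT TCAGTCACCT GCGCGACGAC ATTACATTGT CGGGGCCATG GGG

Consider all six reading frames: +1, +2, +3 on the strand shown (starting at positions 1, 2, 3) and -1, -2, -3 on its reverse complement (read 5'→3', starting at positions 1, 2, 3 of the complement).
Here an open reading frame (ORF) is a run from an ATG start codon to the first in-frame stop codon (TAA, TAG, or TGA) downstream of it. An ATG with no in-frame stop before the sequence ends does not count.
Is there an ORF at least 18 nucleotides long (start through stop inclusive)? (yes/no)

yes

Reverse complement (5'→3'): CCCCATGGCCCCGACAATGTAATGTCGTCGCGCAGGTGACTGAATCGTGGATCGTAGCGCCACAATAGGCAGGGAGATGGAGTAGAAACTTTC
Frame +1: GAA AGT TTC TAC TCC ATC TCC CTG CCT ATT GTG GCG CTA CGA TCC ACG ATT CAG TCA CCT GCG CGA CGA CAT TAC ATT GTC GGG GCC ATG GGG — no ATG→stop ORF.
Frame +2: AAA GTT TCT ACT CCA TCT CCC TGC CTA TTG TGG CGC TAC GAT CCA CGA TTC AGT CAC CTG CGC GAC GAC ATT ACA TTG TCG GGG CCA TGG — no ATG→stop ORF.
Frame +3: AAG TTT CTA CTC CAT CTC CCT GCC TAT TGT GGC GCT ACG ATC CAC GAT TCA GTC ACC TGC GCG ACG ACA TTA CAT TGT CGG GGC CAT GGG — no ATG→stop ORF.
Frame -1: CCC CAT GGC CCC GAC AAT GTA ATG TCG TCG CGC AGG TGA CTG AAT CGT GGA TCG TAG CGC CAC AAT AGG CAG GGA GAT GGA GTA GAA ACT TTC — ATG at 22, stop TGA at 37 → 18 nt.
Frame -2: CCC ATG GCC CCG ACA ATG TAA TGT CGT CGC GCA GGT GAC TGA ATC GTG GAT CGT AGC GCC ACA ATA GGC AGG GAG ATG GAG TAG AAA CTT — ATG at 5, stop TAA at 20 → 18 nt; ATG at 17, stop TAA at 20 → 6 nt; ATG at 77, stop TAG at 83 → 9 nt.
Frame -3: CCA TGG CCC CGA CAA TGT AAT GTC GTC GCG CAG GTG ACT GAA TCG TGG ATC GTA GCG CCA CAA TAG GCA GGG AGA TGG AGT AGA AAC TTT — no ATG→stop ORF.
Frame -1 has an ORF of 18 nucleotides (positions 22–39) ≥ 18, so yes.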